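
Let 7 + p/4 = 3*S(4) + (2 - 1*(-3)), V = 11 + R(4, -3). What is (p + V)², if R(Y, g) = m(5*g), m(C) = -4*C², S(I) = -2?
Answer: 848241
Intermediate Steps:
R(Y, g) = -100*g² (R(Y, g) = -4*25*g² = -100*g²)
V = -889 (V = 11 - 100*(-3)² = 11 - 100*9 = 11 - 900 = -889)
p = -32 (p = -28 + 4*(3*(-2) + (2 - 1*(-3))) = -28 + 4*(-6 + (2 + 3)) = -28 + 4*(-6 + 5) = -28 + 4*(-1) = -28 - 4 = -32)
(p + V)² = (-32 - 889)² = (-921)² = 848241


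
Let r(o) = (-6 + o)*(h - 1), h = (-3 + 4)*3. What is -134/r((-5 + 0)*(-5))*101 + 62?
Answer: -5589/19 ≈ -294.16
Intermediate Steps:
h = 3 (h = 1*3 = 3)
r(o) = -12 + 2*o (r(o) = (-6 + o)*(3 - 1) = (-6 + o)*2 = -12 + 2*o)
-134/r((-5 + 0)*(-5))*101 + 62 = -134/(-12 + 2*((-5 + 0)*(-5)))*101 + 62 = -134/(-12 + 2*(-5*(-5)))*101 + 62 = -134/(-12 + 2*25)*101 + 62 = -134/(-12 + 50)*101 + 62 = -134/38*101 + 62 = -134*1/38*101 + 62 = -67/19*101 + 62 = -6767/19 + 62 = -5589/19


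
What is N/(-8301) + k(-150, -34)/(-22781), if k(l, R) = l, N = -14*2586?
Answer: 275336158/63035027 ≈ 4.3680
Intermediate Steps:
N = -36204
N/(-8301) + k(-150, -34)/(-22781) = -36204/(-8301) - 150/(-22781) = -36204*(-1/8301) - 150*(-1/22781) = 12068/2767 + 150/22781 = 275336158/63035027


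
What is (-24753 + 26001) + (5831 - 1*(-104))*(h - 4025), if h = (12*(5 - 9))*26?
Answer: -31294007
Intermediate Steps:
h = -1248 (h = (12*(-4))*26 = -48*26 = -1248)
(-24753 + 26001) + (5831 - 1*(-104))*(h - 4025) = (-24753 + 26001) + (5831 - 1*(-104))*(-1248 - 4025) = 1248 + (5831 + 104)*(-5273) = 1248 + 5935*(-5273) = 1248 - 31295255 = -31294007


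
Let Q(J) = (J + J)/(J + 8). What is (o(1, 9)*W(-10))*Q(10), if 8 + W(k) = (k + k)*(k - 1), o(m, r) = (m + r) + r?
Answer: 40280/9 ≈ 4475.6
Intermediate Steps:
o(m, r) = m + 2*r
W(k) = -8 + 2*k*(-1 + k) (W(k) = -8 + (k + k)*(k - 1) = -8 + (2*k)*(-1 + k) = -8 + 2*k*(-1 + k))
Q(J) = 2*J/(8 + J) (Q(J) = (2*J)/(8 + J) = 2*J/(8 + J))
(o(1, 9)*W(-10))*Q(10) = ((1 + 2*9)*(-8 - 2*(-10) + 2*(-10)²))*(2*10/(8 + 10)) = ((1 + 18)*(-8 + 20 + 2*100))*(2*10/18) = (19*(-8 + 20 + 200))*(2*10*(1/18)) = (19*212)*(10/9) = 4028*(10/9) = 40280/9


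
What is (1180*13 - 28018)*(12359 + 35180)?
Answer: -602699442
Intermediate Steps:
(1180*13 - 28018)*(12359 + 35180) = (15340 - 28018)*47539 = -12678*47539 = -602699442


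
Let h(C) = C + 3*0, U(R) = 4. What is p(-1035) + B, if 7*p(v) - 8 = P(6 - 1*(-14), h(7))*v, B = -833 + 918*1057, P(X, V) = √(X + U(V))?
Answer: 6786459/7 - 2070*√6/7 ≈ 9.6877e+5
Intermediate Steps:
h(C) = C (h(C) = C + 0 = C)
P(X, V) = √(4 + X) (P(X, V) = √(X + 4) = √(4 + X))
B = 969493 (B = -833 + 970326 = 969493)
p(v) = 8/7 + 2*v*√6/7 (p(v) = 8/7 + (√(4 + (6 - 1*(-14)))*v)/7 = 8/7 + (√(4 + (6 + 14))*v)/7 = 8/7 + (√(4 + 20)*v)/7 = 8/7 + (√24*v)/7 = 8/7 + ((2*√6)*v)/7 = 8/7 + (2*v*√6)/7 = 8/7 + 2*v*√6/7)
p(-1035) + B = (8/7 + (2/7)*(-1035)*√6) + 969493 = (8/7 - 2070*√6/7) + 969493 = 6786459/7 - 2070*√6/7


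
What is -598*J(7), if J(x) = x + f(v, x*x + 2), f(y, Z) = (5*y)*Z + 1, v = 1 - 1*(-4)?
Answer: -767234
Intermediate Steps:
v = 5 (v = 1 + 4 = 5)
f(y, Z) = 1 + 5*Z*y (f(y, Z) = 5*Z*y + 1 = 1 + 5*Z*y)
J(x) = 51 + x + 25*x**2 (J(x) = x + (1 + 5*(x*x + 2)*5) = x + (1 + 5*(x**2 + 2)*5) = x + (1 + 5*(2 + x**2)*5) = x + (1 + (50 + 25*x**2)) = x + (51 + 25*x**2) = 51 + x + 25*x**2)
-598*J(7) = -598*(51 + 7 + 25*7**2) = -598*(51 + 7 + 25*49) = -598*(51 + 7 + 1225) = -598*1283 = -767234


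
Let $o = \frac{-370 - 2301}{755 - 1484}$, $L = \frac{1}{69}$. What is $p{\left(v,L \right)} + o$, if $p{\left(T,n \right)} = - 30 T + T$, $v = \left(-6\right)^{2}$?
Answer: $- \frac{758405}{729} \approx -1040.3$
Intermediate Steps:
$L = \frac{1}{69} \approx 0.014493$
$v = 36$
$p{\left(T,n \right)} = - 29 T$
$o = \frac{2671}{729}$ ($o = - \frac{2671}{-729} = \left(-2671\right) \left(- \frac{1}{729}\right) = \frac{2671}{729} \approx 3.6639$)
$p{\left(v,L \right)} + o = \left(-29\right) 36 + \frac{2671}{729} = -1044 + \frac{2671}{729} = - \frac{758405}{729}$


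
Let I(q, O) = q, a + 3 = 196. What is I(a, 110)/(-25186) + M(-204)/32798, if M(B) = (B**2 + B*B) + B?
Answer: 1042406597/413025214 ≈ 2.5238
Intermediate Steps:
a = 193 (a = -3 + 196 = 193)
M(B) = B + 2*B**2 (M(B) = (B**2 + B**2) + B = 2*B**2 + B = B + 2*B**2)
I(a, 110)/(-25186) + M(-204)/32798 = 193/(-25186) - 204*(1 + 2*(-204))/32798 = 193*(-1/25186) - 204*(1 - 408)*(1/32798) = -193/25186 - 204*(-407)*(1/32798) = -193/25186 + 83028*(1/32798) = -193/25186 + 41514/16399 = 1042406597/413025214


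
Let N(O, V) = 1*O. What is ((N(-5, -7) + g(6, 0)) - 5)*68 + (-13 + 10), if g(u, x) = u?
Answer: -275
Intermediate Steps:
N(O, V) = O
((N(-5, -7) + g(6, 0)) - 5)*68 + (-13 + 10) = ((-5 + 6) - 5)*68 + (-13 + 10) = (1 - 5)*68 - 3 = -4*68 - 3 = -272 - 3 = -275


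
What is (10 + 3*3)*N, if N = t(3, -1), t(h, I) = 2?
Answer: 38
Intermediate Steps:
N = 2
(10 + 3*3)*N = (10 + 3*3)*2 = (10 + 9)*2 = 19*2 = 38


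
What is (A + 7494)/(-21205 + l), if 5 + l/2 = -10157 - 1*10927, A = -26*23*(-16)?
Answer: -17062/63383 ≈ -0.26919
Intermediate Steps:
A = 9568 (A = -598*(-16) = 9568)
l = -42178 (l = -10 + 2*(-10157 - 1*10927) = -10 + 2*(-10157 - 10927) = -10 + 2*(-21084) = -10 - 42168 = -42178)
(A + 7494)/(-21205 + l) = (9568 + 7494)/(-21205 - 42178) = 17062/(-63383) = 17062*(-1/63383) = -17062/63383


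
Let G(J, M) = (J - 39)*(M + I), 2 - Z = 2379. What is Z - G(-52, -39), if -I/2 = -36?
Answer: 626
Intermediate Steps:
I = 72 (I = -2*(-36) = 72)
Z = -2377 (Z = 2 - 1*2379 = 2 - 2379 = -2377)
G(J, M) = (-39 + J)*(72 + M) (G(J, M) = (J - 39)*(M + 72) = (-39 + J)*(72 + M))
Z - G(-52, -39) = -2377 - (-2808 - 39*(-39) + 72*(-52) - 52*(-39)) = -2377 - (-2808 + 1521 - 3744 + 2028) = -2377 - 1*(-3003) = -2377 + 3003 = 626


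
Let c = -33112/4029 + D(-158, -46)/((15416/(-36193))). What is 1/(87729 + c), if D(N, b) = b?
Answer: 31055532/2727569436263 ≈ 1.1386e-5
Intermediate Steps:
c = 3098669435/31055532 (c = -33112/4029 - 46/(15416/(-36193)) = -33112*1/4029 - 46/(15416*(-1/36193)) = -33112/4029 - 46/(-15416/36193) = -33112/4029 - 46*(-36193/15416) = -33112/4029 + 832439/7708 = 3098669435/31055532 ≈ 99.778)
1/(87729 + c) = 1/(87729 + 3098669435/31055532) = 1/(2727569436263/31055532) = 31055532/2727569436263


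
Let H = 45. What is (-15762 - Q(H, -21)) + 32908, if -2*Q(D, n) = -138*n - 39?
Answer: 37151/2 ≈ 18576.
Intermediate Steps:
Q(D, n) = 39/2 + 69*n (Q(D, n) = -(-138*n - 39)/2 = -(-39 - 138*n)/2 = 39/2 + 69*n)
(-15762 - Q(H, -21)) + 32908 = (-15762 - (39/2 + 69*(-21))) + 32908 = (-15762 - (39/2 - 1449)) + 32908 = (-15762 - 1*(-2859/2)) + 32908 = (-15762 + 2859/2) + 32908 = -28665/2 + 32908 = 37151/2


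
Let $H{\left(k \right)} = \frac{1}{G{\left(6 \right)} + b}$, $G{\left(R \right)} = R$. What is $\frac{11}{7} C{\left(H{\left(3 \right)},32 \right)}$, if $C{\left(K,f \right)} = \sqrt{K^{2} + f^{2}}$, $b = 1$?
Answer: $\frac{11 \sqrt{50177}}{49} \approx 50.286$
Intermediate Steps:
$H{\left(k \right)} = \frac{1}{7}$ ($H{\left(k \right)} = \frac{1}{6 + 1} = \frac{1}{7}$)
$\frac{11}{7} C{\left(H{\left(3 \right)},32 \right)} = \frac{11}{7} \sqrt{\left(\frac{1}{7}\right)^{2} + 32^{2}} = 11 \cdot \frac{1}{7} \sqrt{\frac{1}{49} + 1024} = \frac{11 \sqrt{\frac{50177}{49}}}{7} = \frac{11 \frac{\sqrt{50177}}{7}}{7} = \frac{11 \sqrt{50177}}{49}$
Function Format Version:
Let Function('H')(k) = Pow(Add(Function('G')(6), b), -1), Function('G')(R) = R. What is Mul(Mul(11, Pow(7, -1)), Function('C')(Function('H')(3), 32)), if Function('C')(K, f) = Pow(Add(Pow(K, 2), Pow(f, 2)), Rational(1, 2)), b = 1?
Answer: Mul(Rational(11, 49), Pow(50177, Rational(1, 2))) ≈ 50.286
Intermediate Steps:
Function('H')(k) = Rational(1, 7) (Function('H')(k) = Pow(Add(6, 1), -1) = Pow(7, -1) = Rational(1, 7))
Mul(Mul(11, Pow(7, -1)), Function('C')(Function('H')(3), 32)) = Mul(Mul(11, Pow(7, -1)), Pow(Add(Pow(Rational(1, 7), 2), Pow(32, 2)), Rational(1, 2))) = Mul(Mul(11, Rational(1, 7)), Pow(Add(Rational(1, 49), 1024), Rational(1, 2))) = Mul(Rational(11, 7), Pow(Rational(50177, 49), Rational(1, 2))) = Mul(Rational(11, 7), Mul(Rational(1, 7), Pow(50177, Rational(1, 2)))) = Mul(Rational(11, 49), Pow(50177, Rational(1, 2)))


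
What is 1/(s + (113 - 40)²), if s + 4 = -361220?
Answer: -1/355895 ≈ -2.8098e-6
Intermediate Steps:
s = -361224 (s = -4 - 361220 = -361224)
1/(s + (113 - 40)²) = 1/(-361224 + (113 - 40)²) = 1/(-361224 + 73²) = 1/(-361224 + 5329) = 1/(-355895) = -1/355895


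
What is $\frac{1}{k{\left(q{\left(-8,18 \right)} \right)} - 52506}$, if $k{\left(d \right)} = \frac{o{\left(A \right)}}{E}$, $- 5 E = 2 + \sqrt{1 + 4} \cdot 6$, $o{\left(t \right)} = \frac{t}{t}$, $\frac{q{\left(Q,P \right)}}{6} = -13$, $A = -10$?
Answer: $- \frac{9241046}{485209836191} + \frac{30 \sqrt{5}}{485209836191} \approx -1.9045 \cdot 10^{-5}$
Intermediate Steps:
$q{\left(Q,P \right)} = -78$ ($q{\left(Q,P \right)} = 6 \left(-13\right) = -78$)
$o{\left(t \right)} = 1$
$E = - \frac{2}{5} - \frac{6 \sqrt{5}}{5}$ ($E = - \frac{2 + \sqrt{1 + 4} \cdot 6}{5} = - \frac{2 + \sqrt{5} \cdot 6}{5} = - \frac{2 + 6 \sqrt{5}}{5} = - \frac{2}{5} - \frac{6 \sqrt{5}}{5} \approx -3.0833$)
$k{\left(d \right)} = \frac{1}{- \frac{2}{5} - \frac{6 \sqrt{5}}{5}}$ ($k{\left(d \right)} = 1 \frac{1}{- \frac{2}{5} - \frac{6 \sqrt{5}}{5}} = \frac{1}{- \frac{2}{5} - \frac{6 \sqrt{5}}{5}}$)
$\frac{1}{k{\left(q{\left(-8,18 \right)} \right)} - 52506} = \frac{1}{\left(\frac{5}{88} - \frac{15 \sqrt{5}}{88}\right) - 52506} = \frac{1}{- \frac{4620523}{88} - \frac{15 \sqrt{5}}{88}}$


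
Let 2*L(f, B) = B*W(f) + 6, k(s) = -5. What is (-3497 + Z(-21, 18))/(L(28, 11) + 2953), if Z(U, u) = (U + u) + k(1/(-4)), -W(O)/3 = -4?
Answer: -3505/3022 ≈ -1.1598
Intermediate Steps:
W(O) = 12 (W(O) = -3*(-4) = 12)
Z(U, u) = -5 + U + u (Z(U, u) = (U + u) - 5 = -5 + U + u)
L(f, B) = 3 + 6*B (L(f, B) = (B*12 + 6)/2 = (12*B + 6)/2 = (6 + 12*B)/2 = 3 + 6*B)
(-3497 + Z(-21, 18))/(L(28, 11) + 2953) = (-3497 + (-5 - 21 + 18))/((3 + 6*11) + 2953) = (-3497 - 8)/((3 + 66) + 2953) = -3505/(69 + 2953) = -3505/3022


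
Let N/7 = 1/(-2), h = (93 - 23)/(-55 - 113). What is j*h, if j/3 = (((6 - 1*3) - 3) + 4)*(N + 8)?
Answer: -45/2 ≈ -22.500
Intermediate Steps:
h = -5/12 (h = 70/(-168) = 70*(-1/168) = -5/12 ≈ -0.41667)
N = -7/2 (N = 7/(-2) = 7*(-½) = -7/2 ≈ -3.5000)
j = 54 (j = 3*((((6 - 1*3) - 3) + 4)*(-7/2 + 8)) = 3*((((6 - 3) - 3) + 4)*(9/2)) = 3*(((3 - 3) + 4)*(9/2)) = 3*((0 + 4)*(9/2)) = 3*(4*(9/2)) = 3*18 = 54)
j*h = 54*(-5/12) = -45/2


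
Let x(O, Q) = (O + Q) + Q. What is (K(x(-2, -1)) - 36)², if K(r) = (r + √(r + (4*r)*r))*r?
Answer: 1360 + 320*√15 ≈ 2599.4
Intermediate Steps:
x(O, Q) = O + 2*Q
K(r) = r*(r + √(r + 4*r²)) (K(r) = (r + √(r + 4*r²))*r = r*(r + √(r + 4*r²)))
(K(x(-2, -1)) - 36)² = ((-2 + 2*(-1))*((-2 + 2*(-1)) + √((-2 + 2*(-1))*(1 + 4*(-2 + 2*(-1))))) - 36)² = ((-2 - 2)*((-2 - 2) + √((-2 - 2)*(1 + 4*(-2 - 2)))) - 36)² = (-4*(-4 + √(-4*(1 + 4*(-4)))) - 36)² = (-4*(-4 + √(-4*(1 - 16))) - 36)² = (-4*(-4 + √(-4*(-15))) - 36)² = (-4*(-4 + √60) - 36)² = (-4*(-4 + 2*√15) - 36)² = ((16 - 8*√15) - 36)² = (-20 - 8*√15)²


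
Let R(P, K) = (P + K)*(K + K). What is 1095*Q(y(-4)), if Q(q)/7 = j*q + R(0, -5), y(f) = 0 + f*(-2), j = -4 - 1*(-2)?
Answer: 260610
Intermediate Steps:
R(P, K) = 2*K*(K + P) (R(P, K) = (K + P)*(2*K) = 2*K*(K + P))
j = -2 (j = -4 + 2 = -2)
y(f) = -2*f (y(f) = 0 - 2*f = -2*f)
Q(q) = 350 - 14*q (Q(q) = 7*(-2*q + 2*(-5)*(-5 + 0)) = 7*(-2*q + 2*(-5)*(-5)) = 7*(-2*q + 50) = 7*(50 - 2*q) = 350 - 14*q)
1095*Q(y(-4)) = 1095*(350 - (-28)*(-4)) = 1095*(350 - 14*8) = 1095*(350 - 112) = 1095*238 = 260610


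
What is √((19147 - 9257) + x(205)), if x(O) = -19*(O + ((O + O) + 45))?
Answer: 5*I*√106 ≈ 51.478*I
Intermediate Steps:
x(O) = -855 - 57*O (x(O) = -19*(O + (2*O + 45)) = -19*(O + (45 + 2*O)) = -19*(45 + 3*O) = -855 - 57*O)
√((19147 - 9257) + x(205)) = √((19147 - 9257) + (-855 - 57*205)) = √(9890 + (-855 - 11685)) = √(9890 - 12540) = √(-2650) = 5*I*√106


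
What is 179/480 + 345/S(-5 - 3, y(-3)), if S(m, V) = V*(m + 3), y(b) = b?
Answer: 11219/480 ≈ 23.373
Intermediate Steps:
S(m, V) = V*(3 + m)
179/480 + 345/S(-5 - 3, y(-3)) = 179/480 + 345/((-3*(3 + (-5 - 3)))) = 179*(1/480) + 345/((-3*(3 - 8))) = 179/480 + 345/((-3*(-5))) = 179/480 + 345/15 = 179/480 + 345*(1/15) = 179/480 + 23 = 11219/480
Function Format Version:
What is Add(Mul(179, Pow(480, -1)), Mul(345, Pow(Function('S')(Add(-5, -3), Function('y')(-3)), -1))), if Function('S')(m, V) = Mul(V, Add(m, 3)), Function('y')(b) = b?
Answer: Rational(11219, 480) ≈ 23.373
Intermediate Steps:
Function('S')(m, V) = Mul(V, Add(3, m))
Add(Mul(179, Pow(480, -1)), Mul(345, Pow(Function('S')(Add(-5, -3), Function('y')(-3)), -1))) = Add(Mul(179, Pow(480, -1)), Mul(345, Pow(Mul(-3, Add(3, Add(-5, -3))), -1))) = Add(Mul(179, Rational(1, 480)), Mul(345, Pow(Mul(-3, Add(3, -8)), -1))) = Add(Rational(179, 480), Mul(345, Pow(Mul(-3, -5), -1))) = Add(Rational(179, 480), Mul(345, Pow(15, -1))) = Add(Rational(179, 480), Mul(345, Rational(1, 15))) = Add(Rational(179, 480), 23) = Rational(11219, 480)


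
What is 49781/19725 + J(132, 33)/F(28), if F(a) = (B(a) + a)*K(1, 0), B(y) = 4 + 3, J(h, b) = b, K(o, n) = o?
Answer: 478652/138075 ≈ 3.4666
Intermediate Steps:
B(y) = 7
F(a) = 7 + a (F(a) = (7 + a)*1 = 7 + a)
49781/19725 + J(132, 33)/F(28) = 49781/19725 + 33/(7 + 28) = 49781*(1/19725) + 33/35 = 49781/19725 + 33*(1/35) = 49781/19725 + 33/35 = 478652/138075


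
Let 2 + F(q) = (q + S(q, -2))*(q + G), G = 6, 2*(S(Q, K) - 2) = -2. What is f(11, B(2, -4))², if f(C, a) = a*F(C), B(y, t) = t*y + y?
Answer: 1468944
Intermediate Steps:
S(Q, K) = 1 (S(Q, K) = 2 + (½)*(-2) = 2 - 1 = 1)
B(y, t) = y + t*y
F(q) = -2 + (1 + q)*(6 + q) (F(q) = -2 + (q + 1)*(q + 6) = -2 + (1 + q)*(6 + q))
f(C, a) = a*(4 + C² + 7*C)
f(11, B(2, -4))² = ((2*(1 - 4))*(4 + 11² + 7*11))² = ((2*(-3))*(4 + 121 + 77))² = (-6*202)² = (-1212)² = 1468944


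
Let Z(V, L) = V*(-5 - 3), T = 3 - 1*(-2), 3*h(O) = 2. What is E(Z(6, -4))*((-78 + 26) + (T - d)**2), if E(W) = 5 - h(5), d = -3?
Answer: 52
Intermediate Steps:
h(O) = 2/3 (h(O) = (1/3)*2 = 2/3)
T = 5 (T = 3 + 2 = 5)
Z(V, L) = -8*V (Z(V, L) = V*(-8) = -8*V)
E(W) = 13/3 (E(W) = 5 - 1*2/3 = 5 - 2/3 = 13/3)
E(Z(6, -4))*((-78 + 26) + (T - d)**2) = 13*((-78 + 26) + (5 - 1*(-3))**2)/3 = 13*(-52 + (5 + 3)**2)/3 = 13*(-52 + 8**2)/3 = 13*(-52 + 64)/3 = (13/3)*12 = 52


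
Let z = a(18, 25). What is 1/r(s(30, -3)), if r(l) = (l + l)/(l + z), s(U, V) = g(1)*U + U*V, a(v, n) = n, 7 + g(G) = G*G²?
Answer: 49/108 ≈ 0.45370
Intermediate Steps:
g(G) = -7 + G³ (g(G) = -7 + G*G² = -7 + G³)
z = 25
s(U, V) = -6*U + U*V (s(U, V) = (-7 + 1³)*U + U*V = (-7 + 1)*U + U*V = -6*U + U*V)
r(l) = 2*l/(25 + l) (r(l) = (l + l)/(l + 25) = (2*l)/(25 + l) = 2*l/(25 + l))
1/r(s(30, -3)) = 1/(2*(30*(-6 - 3))/(25 + 30*(-6 - 3))) = 1/(2*(30*(-9))/(25 + 30*(-9))) = 1/(2*(-270)/(25 - 270)) = 1/(2*(-270)/(-245)) = 1/(2*(-270)*(-1/245)) = 1/(108/49) = 49/108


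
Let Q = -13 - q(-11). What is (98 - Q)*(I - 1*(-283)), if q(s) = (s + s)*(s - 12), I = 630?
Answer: 563321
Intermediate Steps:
q(s) = 2*s*(-12 + s) (q(s) = (2*s)*(-12 + s) = 2*s*(-12 + s))
Q = -519 (Q = -13 - 2*(-11)*(-12 - 11) = -13 - 2*(-11)*(-23) = -13 - 1*506 = -13 - 506 = -519)
(98 - Q)*(I - 1*(-283)) = (98 - 1*(-519))*(630 - 1*(-283)) = (98 + 519)*(630 + 283) = 617*913 = 563321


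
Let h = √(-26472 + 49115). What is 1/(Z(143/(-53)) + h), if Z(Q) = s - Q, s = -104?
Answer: 284557/34778026 + 2809*√22643/34778026 ≈ 0.020336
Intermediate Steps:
Z(Q) = -104 - Q
h = √22643 ≈ 150.48
1/(Z(143/(-53)) + h) = 1/((-104 - 143/(-53)) + √22643) = 1/((-104 - 143*(-1)/53) + √22643) = 1/((-104 - 1*(-143/53)) + √22643) = 1/((-104 + 143/53) + √22643) = 1/(-5369/53 + √22643)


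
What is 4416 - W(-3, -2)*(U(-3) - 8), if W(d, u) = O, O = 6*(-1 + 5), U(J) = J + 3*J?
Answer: 4896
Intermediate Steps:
U(J) = 4*J
O = 24 (O = 6*4 = 24)
W(d, u) = 24
4416 - W(-3, -2)*(U(-3) - 8) = 4416 - 24*(4*(-3) - 8) = 4416 - 24*(-12 - 8) = 4416 - 24*(-20) = 4416 - 1*(-480) = 4416 + 480 = 4896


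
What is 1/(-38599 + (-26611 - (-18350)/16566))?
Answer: -8283/540125255 ≈ -1.5335e-5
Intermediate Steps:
1/(-38599 + (-26611 - (-18350)/16566)) = 1/(-38599 + (-26611 - 1*(-9175/8283))) = 1/(-38599 + (-26611 + 9175/8283)) = 1/(-38599 - 220409738/8283) = 1/(-540125255/8283) = -8283/540125255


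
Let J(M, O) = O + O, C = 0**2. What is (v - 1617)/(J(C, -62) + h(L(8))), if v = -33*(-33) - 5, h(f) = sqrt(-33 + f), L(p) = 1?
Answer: 16523/3852 + 533*I*sqrt(2)/3852 ≈ 4.2895 + 0.19568*I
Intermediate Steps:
C = 0
J(M, O) = 2*O
v = 1084 (v = 1089 - 5 = 1084)
(v - 1617)/(J(C, -62) + h(L(8))) = (1084 - 1617)/(2*(-62) + sqrt(-33 + 1)) = -533/(-124 + sqrt(-32)) = -533/(-124 + 4*I*sqrt(2))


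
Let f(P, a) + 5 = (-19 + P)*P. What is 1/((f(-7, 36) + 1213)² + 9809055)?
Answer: 1/11741155 ≈ 8.5171e-8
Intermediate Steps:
f(P, a) = -5 + P*(-19 + P) (f(P, a) = -5 + (-19 + P)*P = -5 + P*(-19 + P))
1/((f(-7, 36) + 1213)² + 9809055) = 1/(((-5 + (-7)² - 19*(-7)) + 1213)² + 9809055) = 1/(((-5 + 49 + 133) + 1213)² + 9809055) = 1/((177 + 1213)² + 9809055) = 1/(1390² + 9809055) = 1/(1932100 + 9809055) = 1/11741155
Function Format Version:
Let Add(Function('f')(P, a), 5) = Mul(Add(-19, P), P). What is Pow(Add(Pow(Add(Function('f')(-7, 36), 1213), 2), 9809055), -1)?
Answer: Rational(1, 11741155) ≈ 8.5171e-8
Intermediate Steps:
Function('f')(P, a) = Add(-5, Mul(P, Add(-19, P))) (Function('f')(P, a) = Add(-5, Mul(Add(-19, P), P)) = Add(-5, Mul(P, Add(-19, P))))
Pow(Add(Pow(Add(Function('f')(-7, 36), 1213), 2), 9809055), -1) = Pow(Add(Pow(Add(Add(-5, Pow(-7, 2), Mul(-19, -7)), 1213), 2), 9809055), -1) = Pow(Add(Pow(Add(Add(-5, 49, 133), 1213), 2), 9809055), -1) = Pow(Add(Pow(Add(177, 1213), 2), 9809055), -1) = Pow(Add(Pow(1390, 2), 9809055), -1) = Pow(Add(1932100, 9809055), -1) = Pow(11741155, -1) = Rational(1, 11741155)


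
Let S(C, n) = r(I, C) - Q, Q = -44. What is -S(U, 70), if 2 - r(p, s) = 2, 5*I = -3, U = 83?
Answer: -44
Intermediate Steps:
I = -⅗ (I = (⅕)*(-3) = -⅗ ≈ -0.60000)
r(p, s) = 0 (r(p, s) = 2 - 1*2 = 2 - 2 = 0)
S(C, n) = 44 (S(C, n) = 0 - 1*(-44) = 0 + 44 = 44)
-S(U, 70) = -1*44 = -44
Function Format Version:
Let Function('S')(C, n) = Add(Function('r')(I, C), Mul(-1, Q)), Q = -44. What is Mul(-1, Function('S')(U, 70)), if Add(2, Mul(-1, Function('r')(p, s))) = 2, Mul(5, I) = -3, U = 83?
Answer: -44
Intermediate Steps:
I = Rational(-3, 5) (I = Mul(Rational(1, 5), -3) = Rational(-3, 5) ≈ -0.60000)
Function('r')(p, s) = 0 (Function('r')(p, s) = Add(2, Mul(-1, 2)) = Add(2, -2) = 0)
Function('S')(C, n) = 44 (Function('S')(C, n) = Add(0, Mul(-1, -44)) = Add(0, 44) = 44)
Mul(-1, Function('S')(U, 70)) = Mul(-1, 44) = -44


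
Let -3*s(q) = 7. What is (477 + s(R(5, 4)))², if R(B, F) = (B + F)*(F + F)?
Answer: 2027776/9 ≈ 2.2531e+5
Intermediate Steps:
R(B, F) = 2*F*(B + F) (R(B, F) = (B + F)*(2*F) = 2*F*(B + F))
s(q) = -7/3 (s(q) = -⅓*7 = -7/3)
(477 + s(R(5, 4)))² = (477 - 7/3)² = (1424/3)² = 2027776/9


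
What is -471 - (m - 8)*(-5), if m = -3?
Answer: -526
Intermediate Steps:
-471 - (m - 8)*(-5) = -471 - (-3 - 8)*(-5) = -471 - (-11)*(-5) = -471 - 1*55 = -471 - 55 = -526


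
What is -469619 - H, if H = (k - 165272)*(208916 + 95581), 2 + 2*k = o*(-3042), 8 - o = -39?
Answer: 72092240101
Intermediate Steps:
o = 47 (o = 8 - 1*(-39) = 8 + 39 = 47)
k = -71488 (k = -1 + (47*(-3042))/2 = -1 + (½)*(-142974) = -1 - 71487 = -71488)
H = -72092709720 (H = (-71488 - 165272)*(208916 + 95581) = -236760*304497 = -72092709720)
-469619 - H = -469619 - 1*(-72092709720) = -469619 + 72092709720 = 72092240101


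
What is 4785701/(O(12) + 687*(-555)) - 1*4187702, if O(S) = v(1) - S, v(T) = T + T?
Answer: -1596754619791/381295 ≈ -4.1877e+6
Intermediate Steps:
v(T) = 2*T
O(S) = 2 - S (O(S) = 2*1 - S = 2 - S)
4785701/(O(12) + 687*(-555)) - 1*4187702 = 4785701/((2 - 1*12) + 687*(-555)) - 1*4187702 = 4785701/((2 - 12) - 381285) - 4187702 = 4785701/(-10 - 381285) - 4187702 = 4785701/(-381295) - 4187702 = 4785701*(-1/381295) - 4187702 = -4785701/381295 - 4187702 = -1596754619791/381295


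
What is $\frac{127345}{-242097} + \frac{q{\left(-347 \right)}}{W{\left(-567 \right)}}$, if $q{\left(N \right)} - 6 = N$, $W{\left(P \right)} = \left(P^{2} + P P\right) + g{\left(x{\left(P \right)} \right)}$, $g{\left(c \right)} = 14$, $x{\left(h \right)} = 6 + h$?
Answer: $- \frac{81964371317}{155666434224} \approx -0.52654$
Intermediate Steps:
$W{\left(P \right)} = 14 + 2 P^{2}$ ($W{\left(P \right)} = \left(P^{2} + P P\right) + 14 = \left(P^{2} + P^{2}\right) + 14 = 2 P^{2} + 14 = 14 + 2 P^{2}$)
$q{\left(N \right)} = 6 + N$
$\frac{127345}{-242097} + \frac{q{\left(-347 \right)}}{W{\left(-567 \right)}} = \frac{127345}{-242097} + \frac{6 - 347}{14 + 2 \left(-567\right)^{2}} = 127345 \left(- \frac{1}{242097}\right) - \frac{341}{14 + 2 \cdot 321489} = - \frac{127345}{242097} - \frac{341}{14 + 642978} = - \frac{127345}{242097} - \frac{341}{642992} = - \frac{81964371317}{155666434224}$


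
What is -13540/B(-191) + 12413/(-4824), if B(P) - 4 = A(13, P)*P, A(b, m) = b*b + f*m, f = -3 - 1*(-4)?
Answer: -19587673/3381624 ≈ -5.7924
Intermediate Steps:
f = 1 (f = -3 + 4 = 1)
A(b, m) = m + b² (A(b, m) = b*b + 1*m = b² + m = m + b²)
B(P) = 4 + P*(169 + P) (B(P) = 4 + (P + 13²)*P = 4 + (P + 169)*P = 4 + (169 + P)*P = 4 + P*(169 + P))
-13540/B(-191) + 12413/(-4824) = -13540/(4 - 191*(169 - 191)) + 12413/(-4824) = -13540/(4 - 191*(-22)) + 12413*(-1/4824) = -13540/(4 + 4202) - 12413/4824 = -13540/4206 - 12413/4824 = -13540*1/4206 - 12413/4824 = -6770/2103 - 12413/4824 = -19587673/3381624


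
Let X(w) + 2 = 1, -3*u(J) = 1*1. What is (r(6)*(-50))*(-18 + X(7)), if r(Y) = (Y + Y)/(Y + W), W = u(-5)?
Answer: 34200/17 ≈ 2011.8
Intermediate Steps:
u(J) = -1/3
X(w) = -1 (X(w) = -2 + 1 = -1)
W = -1/3 ≈ -0.33333
r(Y) = 2*Y/(-1/3 + Y) (r(Y) = (Y + Y)/(Y - 1/3) = (2*Y)/(-1/3 + Y) = 2*Y/(-1/3 + Y))
(r(6)*(-50))*(-18 + X(7)) = ((6*6/(-1 + 3*6))*(-50))*(-18 - 1) = ((6*6/(-1 + 18))*(-50))*(-19) = ((6*6/17)*(-50))*(-19) = ((6*6*(1/17))*(-50))*(-19) = ((36/17)*(-50))*(-19) = -1800/17*(-19) = 34200/17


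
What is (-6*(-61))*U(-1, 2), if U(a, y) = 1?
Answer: 366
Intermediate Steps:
(-6*(-61))*U(-1, 2) = -6*(-61)*1 = 366*1 = 366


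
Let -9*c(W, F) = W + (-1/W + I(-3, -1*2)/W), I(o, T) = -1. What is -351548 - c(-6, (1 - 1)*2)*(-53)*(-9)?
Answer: -1055545/3 ≈ -3.5185e+5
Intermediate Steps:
c(W, F) = -W/9 + 2/(9*W) (c(W, F) = -(W + (-1/W - 1/W))/9 = -(W - 2/W)/9 = -W/9 + 2/(9*W))
-351548 - c(-6, (1 - 1)*2)*(-53)*(-9) = -351548 - ((⅑)*(2 - 1*(-6)²)/(-6))*(-53)*(-9) = -351548 - ((⅑)*(-⅙)*(2 - 1*36))*(-53)*(-9) = -351548 - ((⅑)*(-⅙)*(2 - 36))*(-53)*(-9) = -351548 - ((⅑)*(-⅙)*(-34))*(-53)*(-9) = -351548 - (17/27)*(-53)*(-9) = -351548 - (-901)*(-9)/27 = -351548 - 1*901/3 = -351548 - 901/3 = -1055545/3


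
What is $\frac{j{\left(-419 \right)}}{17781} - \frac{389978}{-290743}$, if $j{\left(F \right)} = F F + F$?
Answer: $\frac{57855509324}{5169701283} \approx 11.191$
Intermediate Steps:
$j{\left(F \right)} = F + F^{2}$ ($j{\left(F \right)} = F^{2} + F = F + F^{2}$)
$\frac{j{\left(-419 \right)}}{17781} - \frac{389978}{-290743} = \frac{\left(-419\right) \left(1 - 419\right)}{17781} - \frac{389978}{-290743} = \left(-419\right) \left(-418\right) \frac{1}{17781} - - \frac{389978}{290743} = 175142 \cdot \frac{1}{17781} + \frac{389978}{290743} = \frac{175142}{17781} + \frac{389978}{290743} = \frac{57855509324}{5169701283}$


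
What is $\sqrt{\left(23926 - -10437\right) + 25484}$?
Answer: $\sqrt{59847} \approx 244.64$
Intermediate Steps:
$\sqrt{\left(23926 - -10437\right) + 25484} = \sqrt{\left(23926 + 10437\right) + 25484} = \sqrt{34363 + 25484} = \sqrt{59847}$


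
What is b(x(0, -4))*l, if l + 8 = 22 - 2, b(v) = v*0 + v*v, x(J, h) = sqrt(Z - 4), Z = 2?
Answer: -24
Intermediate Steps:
x(J, h) = I*sqrt(2) (x(J, h) = sqrt(2 - 4) = sqrt(-2) = I*sqrt(2))
b(v) = v**2 (b(v) = 0 + v**2 = v**2)
l = 12 (l = -8 + (22 - 2) = -8 + 20 = 12)
b(x(0, -4))*l = (I*sqrt(2))**2*12 = -2*12 = -24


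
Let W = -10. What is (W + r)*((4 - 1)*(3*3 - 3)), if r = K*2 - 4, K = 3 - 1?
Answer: -180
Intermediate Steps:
K = 2
r = 0 (r = 2*2 - 4 = 4 - 4 = 0)
(W + r)*((4 - 1)*(3*3 - 3)) = (-10 + 0)*((4 - 1)*(3*3 - 3)) = -30*(9 - 3) = -30*6 = -10*18 = -180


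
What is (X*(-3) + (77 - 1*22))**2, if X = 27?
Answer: 676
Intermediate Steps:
(X*(-3) + (77 - 1*22))**2 = (27*(-3) + (77 - 1*22))**2 = (-81 + (77 - 22))**2 = (-81 + 55)**2 = (-26)**2 = 676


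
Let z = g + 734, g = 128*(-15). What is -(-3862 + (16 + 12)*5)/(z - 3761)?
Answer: -3722/4947 ≈ -0.75237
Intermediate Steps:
g = -1920
z = -1186 (z = -1920 + 734 = -1186)
-(-3862 + (16 + 12)*5)/(z - 3761) = -(-3862 + (16 + 12)*5)/(-1186 - 3761) = -(-3862 + 28*5)/(-4947) = -(-3862 + 140)*(-1)/4947 = -(-3722)*(-1)/4947 = -1*3722/4947 = -3722/4947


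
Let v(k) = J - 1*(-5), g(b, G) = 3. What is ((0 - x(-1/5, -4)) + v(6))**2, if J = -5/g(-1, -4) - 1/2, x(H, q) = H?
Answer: 8281/900 ≈ 9.2011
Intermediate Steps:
J = -13/6 (J = -5/3 - 1/2 = -13/6 ≈ -2.1667)
v(k) = 17/6 (v(k) = -13/6 - 1*(-5) = -13/6 + 5 = 17/6)
((0 - x(-1/5, -4)) + v(6))**2 = ((0 - (-1)/5) + 17/6)**2 = ((0 - 1*(-1/5)) + 17/6)**2 = ((0 + 1/5) + 17/6)**2 = (1/5 + 17/6)**2 = (91/30)**2 = 8281/900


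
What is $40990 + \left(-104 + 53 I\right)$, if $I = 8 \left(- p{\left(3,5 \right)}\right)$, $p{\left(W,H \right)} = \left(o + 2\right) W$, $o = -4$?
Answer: $43430$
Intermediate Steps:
$p{\left(W,H \right)} = - 2 W$ ($p{\left(W,H \right)} = \left(-4 + 2\right) W = - 2 W$)
$I = 48$ ($I = 8 \left(- \left(-2\right) 3\right) = 8 \left(\left(-1\right) \left(-6\right)\right) = 8 \cdot 6 = 48$)
$40990 + \left(-104 + 53 I\right) = 40990 + \left(-104 + 53 \cdot 48\right) = 40990 + \left(-104 + 2544\right) = 40990 + 2440 = 43430$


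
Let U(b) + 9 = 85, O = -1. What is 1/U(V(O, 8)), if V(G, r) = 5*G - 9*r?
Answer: 1/76 ≈ 0.013158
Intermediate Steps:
V(G, r) = -9*r + 5*G
U(b) = 76 (U(b) = -9 + 85 = 76)
1/U(V(O, 8)) = 1/76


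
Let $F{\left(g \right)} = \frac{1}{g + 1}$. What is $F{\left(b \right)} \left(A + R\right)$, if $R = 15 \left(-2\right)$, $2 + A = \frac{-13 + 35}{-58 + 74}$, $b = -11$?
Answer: $\frac{49}{16} \approx 3.0625$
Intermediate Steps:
$A = - \frac{5}{8}$ ($A = -2 + \frac{-13 + 35}{-58 + 74} = -2 + \frac{22}{16} = -2 + 22 \cdot \frac{1}{16} = -2 + \frac{11}{8} = - \frac{5}{8} \approx -0.625$)
$F{\left(g \right)} = \frac{1}{1 + g}$
$R = -30$
$F{\left(b \right)} \left(A + R\right) = \frac{- \frac{5}{8} - 30}{1 - 11} = \frac{1}{-10} \left(- \frac{245}{8}\right) = \left(- \frac{1}{10}\right) \left(- \frac{245}{8}\right) = \frac{49}{16}$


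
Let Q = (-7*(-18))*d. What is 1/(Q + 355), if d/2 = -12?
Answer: -1/2669 ≈ -0.00037467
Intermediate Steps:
d = -24 (d = 2*(-12) = -24)
Q = -3024 (Q = -7*(-18)*(-24) = 126*(-24) = -3024)
1/(Q + 355) = 1/(-3024 + 355) = 1/(-2669) = -1/2669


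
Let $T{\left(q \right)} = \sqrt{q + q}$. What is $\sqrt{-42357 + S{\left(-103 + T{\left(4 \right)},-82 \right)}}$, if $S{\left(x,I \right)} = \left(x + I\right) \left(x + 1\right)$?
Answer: $i \sqrt{23479 + 574 \sqrt{2}} \approx 155.85 i$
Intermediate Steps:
$T{\left(q \right)} = \sqrt{2} \sqrt{q}$ ($T{\left(q \right)} = \sqrt{2 q} = \sqrt{2} \sqrt{q}$)
$S{\left(x,I \right)} = \left(1 + x\right) \left(I + x\right)$ ($S{\left(x,I \right)} = \left(I + x\right) \left(1 + x\right) = \left(1 + x\right) \left(I + x\right)$)
$\sqrt{-42357 + S{\left(-103 + T{\left(4 \right)},-82 \right)}} = \sqrt{-42357 - \left(185 - \left(-103 + \sqrt{2} \sqrt{4}\right)^{2} + 82 \left(-103 + \sqrt{2} \sqrt{4}\right) - \sqrt{2} \sqrt{4}\right)} = \sqrt{-42357 - \left(185 - \left(-103 + \sqrt{2} \cdot 2\right)^{2} + 82 \left(-103 + \sqrt{2} \cdot 2\right) - \sqrt{2} \cdot 2\right)} = \sqrt{-42357 - \left(185 - \left(-103 + 2 \sqrt{2}\right)^{2} - 2 \sqrt{2} + 82 \left(-103 + 2 \sqrt{2}\right)\right)} = \sqrt{-42357 + \left(-82 - \left(103 - 2 \sqrt{2}\right) + \left(-103 + 2 \sqrt{2}\right)^{2} + \left(8446 - 164 \sqrt{2}\right)\right)} = \sqrt{-42357 + \left(8261 + \left(-103 + 2 \sqrt{2}\right)^{2} - 162 \sqrt{2}\right)} = \sqrt{-34096 + \left(-103 + 2 \sqrt{2}\right)^{2} - 162 \sqrt{2}}$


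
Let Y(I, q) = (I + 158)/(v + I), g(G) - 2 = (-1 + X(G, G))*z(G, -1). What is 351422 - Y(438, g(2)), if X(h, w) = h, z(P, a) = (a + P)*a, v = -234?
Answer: 17922373/51 ≈ 3.5142e+5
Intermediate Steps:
z(P, a) = a*(P + a) (z(P, a) = (P + a)*a = a*(P + a))
g(G) = 2 + (1 - G)*(-1 + G) (g(G) = 2 + (-1 + G)*(-(G - 1)) = 2 + (-1 + G)*(-(-1 + G)) = 2 + (-1 + G)*(1 - G) = 2 + (1 - G)*(-1 + G))
Y(I, q) = (158 + I)/(-234 + I) (Y(I, q) = (I + 158)/(-234 + I) = (158 + I)/(-234 + I))
351422 - Y(438, g(2)) = 351422 - (158 + 438)/(-234 + 438) = 351422 - 596/204 = 351422 - 1*149/51 = 351422 - 149/51 = 17922373/51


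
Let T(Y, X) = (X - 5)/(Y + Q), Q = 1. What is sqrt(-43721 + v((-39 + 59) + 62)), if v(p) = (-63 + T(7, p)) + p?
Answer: I*sqrt(699078)/4 ≈ 209.03*I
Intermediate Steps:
T(Y, X) = (-5 + X)/(1 + Y) (T(Y, X) = (X - 5)/(Y + 1) = (-5 + X)/(1 + Y))
v(p) = -509/8 + 9*p/8 (v(p) = (-63 + (-5 + p)/(1 + 7)) + p = (-63 + (-5 + p)/8) + p = (-63 + (-5/8 + p/8)) + p = (-509/8 + p/8) + p = -509/8 + 9*p/8)
sqrt(-43721 + v((-39 + 59) + 62)) = sqrt(-43721 + (-509/8 + 9*((-39 + 59) + 62)/8)) = sqrt(-43721 + (-509/8 + 9*(20 + 62)/8)) = sqrt(-43721 + (-509/8 + (9/8)*82)) = sqrt(-43721 + (-509/8 + 369/4)) = sqrt(-43721 + 229/8) = sqrt(-349539/8) = I*sqrt(699078)/4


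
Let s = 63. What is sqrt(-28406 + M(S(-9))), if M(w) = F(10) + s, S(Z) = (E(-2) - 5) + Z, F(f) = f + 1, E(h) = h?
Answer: 6*I*sqrt(787) ≈ 168.32*I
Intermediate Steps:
F(f) = 1 + f
S(Z) = -7 + Z (S(Z) = (-2 - 5) + Z = -7 + Z)
M(w) = 74 (M(w) = (1 + 10) + 63 = 11 + 63 = 74)
sqrt(-28406 + M(S(-9))) = sqrt(-28406 + 74) = sqrt(-28332) = 6*I*sqrt(787)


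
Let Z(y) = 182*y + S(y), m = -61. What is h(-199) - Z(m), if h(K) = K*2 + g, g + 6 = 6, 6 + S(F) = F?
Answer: 10771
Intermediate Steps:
S(F) = -6 + F
g = 0 (g = -6 + 6 = 0)
Z(y) = -6 + 183*y (Z(y) = 182*y + (-6 + y) = -6 + 183*y)
h(K) = 2*K (h(K) = K*2 + 0 = 2*K + 0 = 2*K)
h(-199) - Z(m) = 2*(-199) - (-6 + 183*(-61)) = -398 - (-6 - 11163) = -398 - 1*(-11169) = -398 + 11169 = 10771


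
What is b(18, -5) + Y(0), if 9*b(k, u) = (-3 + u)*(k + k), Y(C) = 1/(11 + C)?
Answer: -351/11 ≈ -31.909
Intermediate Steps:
b(k, u) = 2*k*(-3 + u)/9 (b(k, u) = ((-3 + u)*(k + k))/9 = ((-3 + u)*(2*k))/9 = (2*k*(-3 + u))/9 = 2*k*(-3 + u)/9)
b(18, -5) + Y(0) = (2/9)*18*(-3 - 5) + 1/(11 + 0) = (2/9)*18*(-8) + 1/11 = -32 + 1/11 = -351/11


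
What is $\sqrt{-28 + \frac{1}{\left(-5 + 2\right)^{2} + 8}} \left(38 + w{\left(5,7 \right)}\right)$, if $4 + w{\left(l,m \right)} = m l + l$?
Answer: $\frac{370 i \sqrt{323}}{17} \approx 391.16 i$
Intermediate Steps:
$w{\left(l,m \right)} = -4 + l + l m$ ($w{\left(l,m \right)} = -4 + \left(m l + l\right) = -4 + \left(l m + l\right) = -4 + \left(l + l m\right) = -4 + l + l m$)
$\sqrt{-28 + \frac{1}{\left(-5 + 2\right)^{2} + 8}} \left(38 + w{\left(5,7 \right)}\right) = \sqrt{-28 + \frac{1}{\left(-5 + 2\right)^{2} + 8}} \left(38 + \left(-4 + 5 + 5 \cdot 7\right)\right) = \sqrt{-28 + \frac{1}{\left(-3\right)^{2} + 8}} \left(38 + \left(-4 + 5 + 35\right)\right) = \sqrt{-28 + \frac{1}{9 + 8}} \left(38 + 36\right) = \sqrt{-28 + \frac{1}{17}} \cdot 74 = \sqrt{- \frac{475}{17}} \cdot 74 = \frac{5 i \sqrt{323}}{17} \cdot 74 = \frac{370 i \sqrt{323}}{17}$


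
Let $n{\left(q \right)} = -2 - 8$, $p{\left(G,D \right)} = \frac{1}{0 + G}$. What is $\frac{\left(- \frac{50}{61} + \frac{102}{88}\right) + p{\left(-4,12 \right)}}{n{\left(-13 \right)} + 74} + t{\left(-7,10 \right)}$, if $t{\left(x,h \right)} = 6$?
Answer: $\frac{64431}{10736} \approx 6.0014$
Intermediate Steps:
$p{\left(G,D \right)} = \frac{1}{G}$
$n{\left(q \right)} = -10$ ($n{\left(q \right)} = -2 - 8 = -10$)
$\frac{\left(- \frac{50}{61} + \frac{102}{88}\right) + p{\left(-4,12 \right)}}{n{\left(-13 \right)} + 74} + t{\left(-7,10 \right)} = \frac{\left(- \frac{50}{61} + \frac{102}{88}\right) + \frac{1}{-4}}{-10 + 74} + 6 = \frac{\left(\left(-50\right) \frac{1}{61} + 102 \cdot \frac{1}{88}\right) - \frac{1}{4}}{64} + 6 = \left(\left(- \frac{50}{61} + \frac{51}{44}\right) - \frac{1}{4}\right) \frac{1}{64} + 6 = \left(\frac{911}{2684} - \frac{1}{4}\right) \frac{1}{64} + 6 = \frac{60}{671} \cdot \frac{1}{64} + 6 = \frac{15}{10736} + 6 = \frac{64431}{10736}$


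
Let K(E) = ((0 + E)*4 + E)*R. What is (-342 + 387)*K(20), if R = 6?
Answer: 27000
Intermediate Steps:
K(E) = 30*E (K(E) = ((0 + E)*4 + E)*6 = (E*4 + E)*6 = (4*E + E)*6 = (5*E)*6 = 30*E)
(-342 + 387)*K(20) = (-342 + 387)*(30*20) = 45*600 = 27000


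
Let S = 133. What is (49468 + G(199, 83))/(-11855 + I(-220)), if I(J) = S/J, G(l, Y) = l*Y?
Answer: -4838900/869411 ≈ -5.5657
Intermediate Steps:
G(l, Y) = Y*l
I(J) = 133/J
(49468 + G(199, 83))/(-11855 + I(-220)) = (49468 + 83*199)/(-11855 + 133/(-220)) = (49468 + 16517)/(-11855 + 133*(-1/220)) = 65985/(-11855 - 133/220) = 65985/(-2608233/220) = 65985*(-220/2608233) = -4838900/869411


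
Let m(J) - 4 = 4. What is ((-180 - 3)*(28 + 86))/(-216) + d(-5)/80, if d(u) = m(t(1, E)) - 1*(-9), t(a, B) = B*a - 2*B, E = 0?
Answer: 23231/240 ≈ 96.796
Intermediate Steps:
t(a, B) = -2*B + B*a
m(J) = 8 (m(J) = 4 + 4 = 8)
d(u) = 17 (d(u) = 8 - 1*(-9) = 8 + 9 = 17)
((-180 - 3)*(28 + 86))/(-216) + d(-5)/80 = ((-180 - 3)*(28 + 86))/(-216) + 17/80 = -183*114*(-1/216) + 17*(1/80) = -20862*(-1/216) + 17/80 = 1159/12 + 17/80 = 23231/240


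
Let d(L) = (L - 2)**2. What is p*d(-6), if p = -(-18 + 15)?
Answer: 192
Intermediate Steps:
p = 3 (p = -1*(-3) = 3)
d(L) = (-2 + L)**2
p*d(-6) = 3*(-2 - 6)**2 = 3*(-8)**2 = 3*64 = 192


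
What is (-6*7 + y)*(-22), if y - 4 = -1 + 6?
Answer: 726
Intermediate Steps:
y = 9 (y = 4 + (-1 + 6) = 4 + 5 = 9)
(-6*7 + y)*(-22) = (-6*7 + 9)*(-22) = (-42 + 9)*(-22) = -33*(-22) = 726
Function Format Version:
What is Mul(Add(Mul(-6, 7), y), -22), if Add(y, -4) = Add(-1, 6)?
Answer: 726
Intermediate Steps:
y = 9 (y = Add(4, Add(-1, 6)) = Add(4, 5) = 9)
Mul(Add(Mul(-6, 7), y), -22) = Mul(Add(Mul(-6, 7), 9), -22) = Mul(Add(-42, 9), -22) = Mul(-33, -22) = 726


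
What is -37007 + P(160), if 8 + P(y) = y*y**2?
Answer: 4058985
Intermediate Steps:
P(y) = -8 + y**3 (P(y) = -8 + y*y**2 = -8 + y**3)
-37007 + P(160) = -37007 + (-8 + 160**3) = -37007 + (-8 + 4096000) = -37007 + 4095992 = 4058985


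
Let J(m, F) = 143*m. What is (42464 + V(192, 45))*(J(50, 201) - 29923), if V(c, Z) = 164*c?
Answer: -1684108896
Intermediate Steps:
(42464 + V(192, 45))*(J(50, 201) - 29923) = (42464 + 164*192)*(143*50 - 29923) = (42464 + 31488)*(7150 - 29923) = 73952*(-22773) = -1684108896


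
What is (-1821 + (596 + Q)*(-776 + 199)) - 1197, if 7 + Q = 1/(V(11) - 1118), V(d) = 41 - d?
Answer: -373043071/1088 ≈ -3.4287e+5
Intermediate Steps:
Q = -7617/1088 (Q = -7 + 1/((41 - 1*11) - 1118) = -7 + 1/((41 - 11) - 1118) = -7 + 1/(30 - 1118) = -7 + 1/(-1088) = -7 - 1/1088 = -7617/1088 ≈ -7.0009)
(-1821 + (596 + Q)*(-776 + 199)) - 1197 = (-1821 + (596 - 7617/1088)*(-776 + 199)) - 1197 = (-1821 + (640831/1088)*(-577)) - 1197 = (-1821 - 369759487/1088) - 1197 = -371740735/1088 - 1197 = -373043071/1088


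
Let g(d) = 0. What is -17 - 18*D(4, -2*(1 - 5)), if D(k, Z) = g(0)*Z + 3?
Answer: -71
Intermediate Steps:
D(k, Z) = 3 (D(k, Z) = 0*Z + 3 = 0 + 3 = 3)
-17 - 18*D(4, -2*(1 - 5)) = -17 - 18*3 = -17 - 54 = -71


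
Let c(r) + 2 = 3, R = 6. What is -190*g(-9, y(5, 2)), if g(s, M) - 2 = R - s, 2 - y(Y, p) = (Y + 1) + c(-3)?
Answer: -3230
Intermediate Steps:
c(r) = 1 (c(r) = -2 + 3 = 1)
y(Y, p) = -Y (y(Y, p) = 2 - ((Y + 1) + 1) = 2 - ((1 + Y) + 1) = 2 - (2 + Y) = 2 + (-2 - Y) = -Y)
g(s, M) = 8 - s (g(s, M) = 2 + (6 - s) = 8 - s)
-190*g(-9, y(5, 2)) = -190*(8 - 1*(-9)) = -190*(8 + 9) = -190*17 = -3230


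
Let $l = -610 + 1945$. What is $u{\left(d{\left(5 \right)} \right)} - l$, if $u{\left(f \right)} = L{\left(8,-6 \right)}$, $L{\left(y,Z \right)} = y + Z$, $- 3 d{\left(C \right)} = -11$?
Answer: $-1333$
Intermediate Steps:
$d{\left(C \right)} = \frac{11}{3}$ ($d{\left(C \right)} = \left(- \frac{1}{3}\right) \left(-11\right) = \frac{11}{3}$)
$L{\left(y,Z \right)} = Z + y$
$l = 1335$
$u{\left(f \right)} = 2$ ($u{\left(f \right)} = -6 + 8 = 2$)
$u{\left(d{\left(5 \right)} \right)} - l = 2 - 1335 = -1333$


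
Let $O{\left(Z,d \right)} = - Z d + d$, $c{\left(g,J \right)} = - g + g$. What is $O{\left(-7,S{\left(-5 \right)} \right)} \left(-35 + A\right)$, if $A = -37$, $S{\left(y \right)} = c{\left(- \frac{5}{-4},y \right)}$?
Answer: $0$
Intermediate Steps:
$c{\left(g,J \right)} = 0$
$S{\left(y \right)} = 0$
$O{\left(Z,d \right)} = d - Z d$ ($O{\left(Z,d \right)} = - Z d + d = d - Z d$)
$O{\left(-7,S{\left(-5 \right)} \right)} \left(-35 + A\right) = 0 \left(1 - -7\right) \left(-35 - 37\right) = 0 \left(1 + 7\right) \left(-72\right) = 0 \cdot 8 \left(-72\right) = 0 \left(-72\right) = 0$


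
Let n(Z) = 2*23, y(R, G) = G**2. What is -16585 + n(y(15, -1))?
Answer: -16539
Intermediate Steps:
n(Z) = 46
-16585 + n(y(15, -1)) = -16585 + 46 = -16539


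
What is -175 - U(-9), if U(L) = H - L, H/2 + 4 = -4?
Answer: -168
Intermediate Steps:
H = -16 (H = -8 + 2*(-4) = -8 - 8 = -16)
U(L) = -16 - L
-175 - U(-9) = -175 - (-16 - 1*(-9)) = -175 - (-16 + 9) = -175 - 1*(-7) = -175 + 7 = -168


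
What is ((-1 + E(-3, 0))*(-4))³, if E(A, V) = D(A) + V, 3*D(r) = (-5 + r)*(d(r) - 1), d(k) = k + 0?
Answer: -1560896/27 ≈ -57811.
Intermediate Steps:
d(k) = k
D(r) = (-1 + r)*(-5 + r)/3 (D(r) = ((-5 + r)*(r - 1))/3 = ((-5 + r)*(-1 + r))/3 = ((-1 + r)*(-5 + r))/3 = (-1 + r)*(-5 + r)/3)
E(A, V) = 5/3 + V - 2*A + A²/3 (E(A, V) = (5/3 - 2*A + A²/3) + V = 5/3 + V - 2*A + A²/3)
((-1 + E(-3, 0))*(-4))³ = ((-1 + (5/3 + 0 - 2*(-3) + (⅓)*(-3)²))*(-4))³ = ((-1 + (5/3 + 0 + 6 + (⅓)*9))*(-4))³ = ((-1 + (5/3 + 0 + 6 + 3))*(-4))³ = ((-1 + 32/3)*(-4))³ = ((29/3)*(-4))³ = (-116/3)³ = -1560896/27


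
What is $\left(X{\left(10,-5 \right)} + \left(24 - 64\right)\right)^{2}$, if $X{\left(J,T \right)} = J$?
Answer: $900$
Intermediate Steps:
$\left(X{\left(10,-5 \right)} + \left(24 - 64\right)\right)^{2} = \left(10 + \left(24 - 64\right)\right)^{2} = \left(10 - 40\right)^{2} = \left(-30\right)^{2} = 900$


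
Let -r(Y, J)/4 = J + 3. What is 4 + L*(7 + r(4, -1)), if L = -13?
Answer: 17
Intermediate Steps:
r(Y, J) = -12 - 4*J (r(Y, J) = -4*(J + 3) = -4*(3 + J) = -12 - 4*J)
4 + L*(7 + r(4, -1)) = 4 - 13*(7 + (-12 - 4*(-1))) = 4 - 13*(7 + (-12 + 4)) = 4 - 13*(7 - 8) = 4 - 13*(-1) = 4 + 13 = 17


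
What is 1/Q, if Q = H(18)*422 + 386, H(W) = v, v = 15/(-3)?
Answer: -1/1724 ≈ -0.00058005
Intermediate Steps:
v = -5 (v = 15*(-⅓) = -5)
H(W) = -5
Q = -1724 (Q = -5*422 + 386 = -2110 + 386 = -1724)
1/Q = 1/(-1724) = -1/1724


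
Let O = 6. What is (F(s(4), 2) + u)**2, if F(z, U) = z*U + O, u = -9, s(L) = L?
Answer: 25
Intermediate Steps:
F(z, U) = 6 + U*z (F(z, U) = z*U + 6 = U*z + 6 = 6 + U*z)
(F(s(4), 2) + u)**2 = ((6 + 2*4) - 9)**2 = ((6 + 8) - 9)**2 = (14 - 9)**2 = 5**2 = 25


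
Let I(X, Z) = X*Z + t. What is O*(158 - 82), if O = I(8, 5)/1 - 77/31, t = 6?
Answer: 102524/31 ≈ 3307.2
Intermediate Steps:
I(X, Z) = 6 + X*Z (I(X, Z) = X*Z + 6 = 6 + X*Z)
O = 1349/31 (O = (6 + 8*5)/1 - 77/31 = (6 + 40)*1 - 77*1/31 = 46*1 - 77/31 = 46 - 77/31 = 1349/31 ≈ 43.516)
O*(158 - 82) = 1349*(158 - 82)/31 = (1349/31)*76 = 102524/31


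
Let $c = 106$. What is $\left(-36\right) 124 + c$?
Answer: $-4358$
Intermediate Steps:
$\left(-36\right) 124 + c = \left(-36\right) 124 + 106 = -4464 + 106 = -4358$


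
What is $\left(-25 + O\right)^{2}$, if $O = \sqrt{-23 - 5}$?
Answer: $597 - 100 i \sqrt{7} \approx 597.0 - 264.58 i$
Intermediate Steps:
$O = 2 i \sqrt{7}$ ($O = \sqrt{-28} = 2 i \sqrt{7} \approx 5.2915 i$)
$\left(-25 + O\right)^{2} = \left(-25 + 2 i \sqrt{7}\right)^{2}$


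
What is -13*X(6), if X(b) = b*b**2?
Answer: -2808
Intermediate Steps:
X(b) = b**3
-13*X(6) = -13*6**3 = -13*216 = -2808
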